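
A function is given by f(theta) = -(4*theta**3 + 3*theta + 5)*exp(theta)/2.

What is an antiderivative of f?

Recognize the product-rule pattern: f = u'v + uv' with u = -2*theta**3 + 6*theta**2 - 27*theta/2 + 11, v = exp(theta), so integration by parts undoes it.
Check: d/dtheta[-2*theta**3*exp(theta) + 6*theta**2*exp(theta) - 27*theta*exp(theta)/2 + 11*exp(theta)] = -2*theta**3*exp(theta) - 3*theta*exp(theta)/2 - 5*exp(theta)/2, which equals f(theta).

An antiderivative is F(theta) = -2*theta**3*exp(theta) + 6*theta**2*exp(theta) - 27*theta*exp(theta)/2 + 11*exp(theta).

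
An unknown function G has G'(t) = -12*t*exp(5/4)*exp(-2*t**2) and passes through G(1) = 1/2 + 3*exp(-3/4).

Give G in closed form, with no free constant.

G(t) = (1 + 6*exp(5/4)*exp(-2*t**2))/2

G'(t) matches the chain-rule pattern g'(h)*h' with inner function h(t) = 5/4 - 2*t**2; substituting u = h(t) collapses the integral.
A general antiderivative is 3*exp(5/4 - 2*t**2) + C.
The condition gives C = 1/2 + 3*exp(-3/4) - (3*exp(-3/4)) = 1/2.
So G(t) = (1 + 6*exp(5/4)*exp(-2*t**2))/2.
Check: d/dt[(1 + 6*exp(5/4)*exp(-2*t**2))/2] = -12*t*exp(5/4)*exp(-2*t**2) = G'(t).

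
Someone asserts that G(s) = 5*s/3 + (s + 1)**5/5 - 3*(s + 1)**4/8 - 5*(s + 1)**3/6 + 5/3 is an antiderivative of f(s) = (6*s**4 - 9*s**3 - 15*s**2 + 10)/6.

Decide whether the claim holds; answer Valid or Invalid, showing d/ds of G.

d/ds[G] = s**4 + 5*s**3/2 - s**2 - 11*s/2 - 4/3
d/ds[G] - f(s) = 4*s**3 + 3*s**2/2 - 11*s/2 - 3 != 0.

Invalid: d/ds[G] - f = 4*s**3 + 3*s**2/2 - 11*s/2 - 3, which is not 0.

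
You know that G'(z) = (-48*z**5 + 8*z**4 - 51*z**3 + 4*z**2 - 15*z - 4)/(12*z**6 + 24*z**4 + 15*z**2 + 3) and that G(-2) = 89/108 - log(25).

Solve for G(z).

Recover the given G'(z) by differentiating a candidate G(z); any mismatch rules it out.
A general antiderivative is (1/4 - 4*z/3)/(2*z**2 + 1) - log(z**4 + 2*z**2 + 1) + C.
The condition gives C = 89/108 - log(25) - (35/108 - log(25)) = 1/2.
So G(z) = -4*z/(6*z**2 + 3) - log(z**4 + 2*z**2 + 1) + 1/2 + 1/(8*z**2 + 4).
Check: d/dz[-4*z/(6*z**2 + 3) - log(z**4 + 2*z**2 + 1) + 1/2 + 1/(8*z**2 + 4)] = (-48*z**5 + 8*z**4 - 51*z**3 + 4*z**2 - 15*z - 4)/(12*z**6 + 24*z**4 + 15*z**2 + 3) = G'(z).

G(z) = -4*z/(6*z**2 + 3) - log(z**4 + 2*z**2 + 1) + 1/2 + 1/(8*z**2 + 4)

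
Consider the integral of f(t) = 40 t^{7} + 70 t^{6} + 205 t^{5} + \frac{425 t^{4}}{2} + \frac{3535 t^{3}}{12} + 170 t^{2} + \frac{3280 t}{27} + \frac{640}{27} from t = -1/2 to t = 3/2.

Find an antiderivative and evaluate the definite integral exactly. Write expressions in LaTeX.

Antiderivative: F(t) = 5 t^{8} + 10 t^{7} + \frac{205 t^{6}}{6} + \frac{85 t^{5}}{2} + \frac{3535 t^{4}}{48} + \frac{170 t^{3}}{3} + \frac{1640 t^{2}}{27} + \frac{640 t}{27}; value = \frac{15725}{9}

f matches the chain-rule pattern g'(h)*h' with inner function h(t) = t^{2} + \frac{t}{2} + \frac{4}{3}; substituting u = h(t) collapses the integral.
F(t) = 5 t^{8} + 10 t^{7} + \frac{205 t^{6}}{6} + \frac{85 t^{5}}{2} + \frac{3535 t^{4}}{48} + \frac{170 t^{3}}{3} + \frac{1640 t^{2}}{27} + \frac{640 t}{27} is an antiderivative of f.
Check: d/dt[5 t^{8} + 10 t^{7} + \frac{205 t^{6}}{6} + \frac{85 t^{5}}{2} + \frac{3535 t^{4}}{48} + \frac{170 t^{3}}{3} + \frac{1640 t^{2}}{27} + \frac{640 t}{27}] = 40 t^{7} + 70 t^{6} + 205 t^{5} + \frac{425 t^{4}}{2} + \frac{3535 t^{3}}{12} + 170 t^{2} + \frac{3280 t}{27} + \frac{640}{27} = f(t).
F(3/2) = \frac{15725}{9}; F(-1/2) = 0.
Integral = F(3/2) - F(-1/2) = \frac{15725}{9}.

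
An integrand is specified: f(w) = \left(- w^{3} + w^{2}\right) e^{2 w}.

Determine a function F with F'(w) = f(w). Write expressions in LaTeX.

f has the shape u'v + uv' for u = - \frac{w^{3}}{2} + \frac{5 w^{2}}{4} - \frac{5 w}{4} + \frac{5}{8} and v = e^{2 w} — it is the derivative of the product u*v.
Check: d/dw[- \frac{w^{3} e^{2 w}}{2} + \frac{5 w^{2} e^{2 w}}{4} - \frac{5 w e^{2 w}}{4} + \frac{5 e^{2 w}}{8}] = - w^{3} e^{2 w} + w^{2} e^{2 w}, which equals f(w).

An antiderivative is F(w) = - \frac{w^{3} e^{2 w}}{2} + \frac{5 w^{2} e^{2 w}}{4} - \frac{5 w e^{2 w}}{4} + \frac{5 e^{2 w}}{8}.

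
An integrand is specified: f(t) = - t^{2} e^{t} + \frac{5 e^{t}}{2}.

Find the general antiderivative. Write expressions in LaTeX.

f has the shape u'v + uv' for u = - t^{2} + 2 t + \frac{1}{2} and v = e^{t} — it is the derivative of the product u*v.
Check: d/dt[\frac{\left(- 2 t^{2} + 4 t + 1\right) e^{t}}{2}] = - t^{2} e^{t} + \frac{5 e^{t}}{2} = f(t).

F(t) = \frac{\left(- 2 t^{2} + 4 t + 1\right) e^{t}}{2} + C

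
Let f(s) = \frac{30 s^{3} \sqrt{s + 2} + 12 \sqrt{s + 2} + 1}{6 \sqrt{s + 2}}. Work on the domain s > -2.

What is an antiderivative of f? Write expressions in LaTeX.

An antiderivative is F(s) = \frac{5 s^{4}}{4} + 2 s + \frac{\sqrt{s + 2}}{3}.

An antiderivative F(s) passes only if d/ds[F] lands on f(s) exactly.
Check: d/ds[\frac{5 s^{4}}{4} + 2 s + \frac{\sqrt{s + 2}}{3}] = \frac{30 s^{3} \sqrt{s + 2} + 12 \sqrt{s + 2} + 1}{6 \sqrt{s + 2}} = f(s).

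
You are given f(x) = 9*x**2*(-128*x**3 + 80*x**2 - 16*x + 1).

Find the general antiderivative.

F(x) = -192*x**6 + 144*x**5 - 36*x**4 + 3*x**3 + C

The substitution u = -4*x**2 + x works: f is exactly (dF/du)*(du/dx) for that inner function.
Check: d/dx[-192*x**6 + 144*x**5 - 36*x**4 + 3*x**3] = -1152*x**5 + 720*x**4 - 144*x**3 + 9*x**2, which equals f(x).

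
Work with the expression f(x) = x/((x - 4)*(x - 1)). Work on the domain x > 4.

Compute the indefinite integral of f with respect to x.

Factor the denominator ((x - 4)*(x - 1)) and decompose: f = -1/(3*(x - 1)) + 4/(3*(x - 4)); each piece integrates to a log, atan, or power term.
Check: d/dx[4*log(x - 4)/3 - log(x - 1)/3] = x/(x**2 - 5*x + 4), which equals f(x).

F(x) = 4*log(x - 4)/3 - log(x - 1)/3 + C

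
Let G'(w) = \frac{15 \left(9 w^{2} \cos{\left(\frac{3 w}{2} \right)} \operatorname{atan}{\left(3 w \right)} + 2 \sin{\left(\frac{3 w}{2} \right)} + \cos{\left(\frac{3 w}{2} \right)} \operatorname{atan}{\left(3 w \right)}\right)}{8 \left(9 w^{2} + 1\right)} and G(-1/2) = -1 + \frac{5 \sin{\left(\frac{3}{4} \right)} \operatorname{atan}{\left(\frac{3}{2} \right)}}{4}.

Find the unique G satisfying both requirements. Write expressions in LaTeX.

G(w) = \frac{5 \sin{\left(\frac{3 w}{2} \right)} \operatorname{atan}{\left(3 w \right)}}{4} - 1

G'(w) has the shape u'v + uv' for u = \frac{5 \operatorname{atan}{\left(3 w \right)}}{4} and v = \sin{\left(\frac{3 w}{2} \right)} — it is the derivative of the product u*v.
A general antiderivative is \frac{5 \sin{\left(\frac{3 w}{2} \right)} \operatorname{atan}{\left(3 w \right)}}{4} + C.
The condition gives C = -1 + \frac{5 \sin{\left(\frac{3}{4} \right)} \operatorname{atan}{\left(\frac{3}{2} \right)}}{4} - (\frac{5 \sin{\left(\frac{3}{4} \right)} \operatorname{atan}{\left(\frac{3}{2} \right)}}{4}) = -1.
So G(w) = \frac{5 \sin{\left(\frac{3 w}{2} \right)} \operatorname{atan}{\left(3 w \right)}}{4} - 1.
Check: d/dw[\frac{5 \sin{\left(\frac{3 w}{2} \right)} \operatorname{atan}{\left(3 w \right)}}{4} - 1] = \frac{135 w^{2} \cos{\left(\frac{3 w}{2} \right)} \operatorname{atan}{\left(3 w \right)} + 30 \sin{\left(\frac{3 w}{2} \right)} + 15 \cos{\left(\frac{3 w}{2} \right)} \operatorname{atan}{\left(3 w \right)}}{72 w^{2} + 8}, which equals G'(w).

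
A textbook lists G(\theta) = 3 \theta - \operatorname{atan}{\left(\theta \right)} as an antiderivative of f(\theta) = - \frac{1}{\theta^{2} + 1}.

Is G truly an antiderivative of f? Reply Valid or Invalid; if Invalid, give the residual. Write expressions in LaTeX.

Invalid: d/d\theta[G] - f = 3, which is not 0.

d/d\theta[G] = \frac{3 \theta^{2} + 2}{\theta^{2} + 1}
d/d\theta[G] - f(\theta) = 3 != 0.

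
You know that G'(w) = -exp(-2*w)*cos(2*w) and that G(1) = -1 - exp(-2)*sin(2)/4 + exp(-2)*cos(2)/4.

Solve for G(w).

G(w) = -1 - exp(-2*w)*sin(2*w)/4 + exp(-2*w)*cos(2*w)/4

Recover the given G'(w) by differentiating a candidate G(w); any mismatch rules it out.
A general antiderivative is -exp(-2*w)*sin(2*w)/4 + exp(-2*w)*cos(2*w)/4 + C.
The condition gives C = -1 - exp(-2)*sin(2)/4 + exp(-2)*cos(2)/4 - (-exp(-2)*sin(2)/4 + exp(-2)*cos(2)/4) = -1.
So G(w) = -1 - exp(-2*w)*sin(2*w)/4 + exp(-2*w)*cos(2*w)/4.
Check: d/dw[-1 - exp(-2*w)*sin(2*w)/4 + exp(-2*w)*cos(2*w)/4] = -exp(-2*w)*cos(2*w) = G'(w).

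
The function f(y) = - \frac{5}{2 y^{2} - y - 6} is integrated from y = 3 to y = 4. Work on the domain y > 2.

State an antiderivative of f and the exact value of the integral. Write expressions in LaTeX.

The denominator factors as \left(y - 2\right) \left(2 y + 3\right); partial fractions split f into directly integrable pieces: \frac{10}{7 \left(2 y + 3\right)} - \frac{5}{7 \left(y - 2\right)}.
F(y) = - \frac{5 \log{\left(y - 2 \right)}}{7} + \frac{5 \log{\left(y + \frac{3}{2} \right)}}{7} is an antiderivative of f.
Check: d/dy[- \frac{5 \log{\left(y - 2 \right)}}{7} + \frac{5 \log{\left(y + \frac{3}{2} \right)}}{7}] = - \frac{5}{2 y^{2} - y - 6} = f(y).
F(4) = - \frac{5 \log{\left(2 \right)}}{7} + \frac{5 \log{\left(\frac{11}{2} \right)}}{7}; F(3) = \frac{5 \log{\left(\frac{9}{2} \right)}}{7}.
Integral = F(4) - F(3) = - \frac{5 \log{\left(\frac{9}{2} \right)}}{7} - \frac{5 \log{\left(2 \right)}}{7} + \frac{5 \log{\left(\frac{11}{2} \right)}}{7}.

Antiderivative: F(y) = - \frac{5 \log{\left(y - 2 \right)}}{7} + \frac{5 \log{\left(y + \frac{3}{2} \right)}}{7}; value = - \frac{5 \log{\left(\frac{9}{2} \right)}}{7} - \frac{5 \log{\left(2 \right)}}{7} + \frac{5 \log{\left(\frac{11}{2} \right)}}{7}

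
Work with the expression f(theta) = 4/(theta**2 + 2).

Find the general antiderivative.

Since d/dtheta undoes antidifferentiation here, F'(theta) = f(theta) is required of F(theta).
Check: d/dtheta[2*sqrt(2)*atan(sqrt(2)*theta/2)] = 4/(theta**2 + 2) = f(theta).

F(theta) = 2*sqrt(2)*atan(sqrt(2)*theta/2) + C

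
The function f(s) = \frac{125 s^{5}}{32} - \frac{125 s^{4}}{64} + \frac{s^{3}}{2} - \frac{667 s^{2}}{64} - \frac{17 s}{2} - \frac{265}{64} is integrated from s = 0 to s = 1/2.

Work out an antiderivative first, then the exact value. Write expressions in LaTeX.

Antiderivative: F(s) = \frac{125 s^{6}}{192} - \frac{25 s^{5}}{64} + \frac{s^{4}}{8} - \frac{667 s^{3}}{192} - \frac{17 s^{2}}{4} - \frac{265 s}{64}; value = - \frac{14587}{4096}

The integrand splits into summands that can be handled one at a time.
F(s) = \frac{125 s^{6}}{192} - \frac{25 s^{5}}{64} + \frac{s^{4}}{8} - \frac{667 s^{3}}{192} - \frac{17 s^{2}}{4} - \frac{265 s}{64} is an antiderivative of f.
Check: d/ds[\frac{125 s^{6}}{192} - \frac{25 s^{5}}{64} + \frac{s^{4}}{8} - \frac{667 s^{3}}{192} - \frac{17 s^{2}}{4} - \frac{265 s}{64}] = \frac{125 s^{5}}{32} - \frac{125 s^{4}}{64} + \frac{s^{3}}{2} - \frac{667 s^{2}}{64} - \frac{17 s}{2} - \frac{265}{64} = f(s).
F(1/2) = - \frac{14587}{4096}; F(0) = 0.
Integral = F(1/2) - F(0) = - \frac{14587}{4096}.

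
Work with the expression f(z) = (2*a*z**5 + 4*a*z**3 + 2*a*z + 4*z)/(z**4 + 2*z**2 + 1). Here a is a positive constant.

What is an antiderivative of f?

An antiderivative is F(z) = (a*z**4 + a*z**2 - 2)/(z**2 + 1).

Differentiate the proposed F(z) back; it has to land on f(z) exactly.
Check: d/dz[(a*z**4 + a*z**2 - 2)/(z**2 + 1)] = (2*a*z**5 + 4*a*z**3 + 2*a*z + 4*z)/(z**4 + 2*z**2 + 1) = f(z).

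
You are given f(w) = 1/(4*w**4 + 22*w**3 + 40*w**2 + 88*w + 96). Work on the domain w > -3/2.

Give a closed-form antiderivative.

The denominator factors as 2*(w + 4)*(2*w + 3)*(w**2 + 4); partial fractions split f into directly integrable pieces: -(11*w - 4)/(1000*(w**2 + 4)) + 4/(125*(2*w + 3)) - 1/(200*(w + 4)).
Check: d/dw[2*log(w + 3/2)/125 - log(w + 4)/200 - 11*log(w**2 + 4)/2000 + atan(w/2)/500] = 1/(4*w**4 + 22*w**3 + 40*w**2 + 88*w + 96) = f(w).

An antiderivative is F(w) = 2*log(w + 3/2)/125 - log(w + 4)/200 - 11*log(w**2 + 4)/2000 + atan(w/2)/500.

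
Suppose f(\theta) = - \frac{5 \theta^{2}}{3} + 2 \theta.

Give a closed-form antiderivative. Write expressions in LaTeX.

The integrand splits into summands that can be handled one at a time.
Check: d/d\theta[- \frac{\theta^{2} \left(5 \theta - 9\right)}{9}] = - \frac{5 \theta^{2}}{3} + 2 \theta = f(\theta).

An antiderivative is F(\theta) = - \frac{\theta^{2} \left(5 \theta - 9\right)}{9}.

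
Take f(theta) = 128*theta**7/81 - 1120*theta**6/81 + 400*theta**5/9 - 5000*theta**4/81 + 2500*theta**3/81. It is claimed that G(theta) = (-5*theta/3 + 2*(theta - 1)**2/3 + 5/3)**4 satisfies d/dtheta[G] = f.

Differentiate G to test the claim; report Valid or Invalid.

Invalid: d/dtheta[G] - f = -896*theta**6/81 + 3136*theta**5/27 - 39280*theta**4/81 + 82880*theta**3/81 - 1148*theta**2 + 53116*theta/81 - 1372/9, which is not 0.

d/dtheta[G] = 128*theta**7/81 - 224*theta**6/9 + 4336*theta**5/27 - 1640*theta**4/3 + 28460*theta**3/27 - 1148*theta**2 + 53116*theta/81 - 1372/9
d/dtheta[G] - f(theta) = -896*theta**6/81 + 3136*theta**5/27 - 39280*theta**4/81 + 82880*theta**3/81 - 1148*theta**2 + 53116*theta/81 - 1372/9 != 0.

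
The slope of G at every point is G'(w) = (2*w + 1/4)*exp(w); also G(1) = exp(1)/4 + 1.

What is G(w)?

G(w) = 2*w*exp(w) - 7*exp(w)/4 + 1

G'(w) has the shape u'v + uv' for u = 2*w - 7/4 and v = exp(w) — it is the derivative of the product u*v.
A general antiderivative is (8*w - 7)*exp(w)/4 + C.
The condition gives C = exp(1)/4 + 1 - (exp(1)/4) = 1.
So G(w) = 2*w*exp(w) - 7*exp(w)/4 + 1.
Check: d/dw[2*w*exp(w) - 7*exp(w)/4 + 1] = 2*w*exp(w) + exp(w)/4, which equals G'(w).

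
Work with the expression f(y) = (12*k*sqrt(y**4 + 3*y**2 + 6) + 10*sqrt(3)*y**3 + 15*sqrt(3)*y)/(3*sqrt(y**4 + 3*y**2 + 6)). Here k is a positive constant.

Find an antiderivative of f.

Whatever form F(y) takes, F'(y) = f(y) is non-negotiable.
Check: d/dy[(12*k*y + 5*sqrt(3)*sqrt(y**4 + 3*y**2 + 6))/3] = (12*k*sqrt(y**4 + 3*y**2 + 6) + 10*sqrt(3)*y**3 + 15*sqrt(3)*y)/(3*sqrt(y**4 + 3*y**2 + 6)) = f(y).

An antiderivative is F(y) = (12*k*y + 5*sqrt(3)*sqrt(y**4 + 3*y**2 + 6))/3.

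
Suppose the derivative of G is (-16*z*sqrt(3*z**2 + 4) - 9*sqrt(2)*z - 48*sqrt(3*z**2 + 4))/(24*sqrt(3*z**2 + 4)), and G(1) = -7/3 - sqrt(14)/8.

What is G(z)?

Check a candidate G(z) by differentiating: d/dz[G] must match the given G'(z).
A general antiderivative is -z**2/3 - 2*z - sqrt(3*z**2/2 + 2)/4 + 1 + C.
The condition gives C = -7/3 - sqrt(14)/8 - (-4/3 - sqrt(14)/8) = -1.
So G(z) = sqrt(2)*(-4*sqrt(2)*z**2 - 24*sqrt(2)*z - 3*sqrt(3*z**2 + 4))/24.
Check: d/dz[sqrt(2)*(-4*sqrt(2)*z**2 - 24*sqrt(2)*z - 3*sqrt(3*z**2 + 4))/24] = (-16*z*sqrt(3*z**2 + 4) - 9*sqrt(2)*z - 48*sqrt(3*z**2 + 4))/(24*sqrt(3*z**2 + 4)) = G'(z).

G(z) = sqrt(2)*(-4*sqrt(2)*z**2 - 24*sqrt(2)*z - 3*sqrt(3*z**2 + 4))/24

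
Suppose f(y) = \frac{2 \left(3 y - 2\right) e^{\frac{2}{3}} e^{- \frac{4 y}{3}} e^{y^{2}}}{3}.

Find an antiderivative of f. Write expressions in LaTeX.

The substitution u = y^{2} - \frac{4 y}{3} + \frac{2}{3} works: f is exactly (dF/du)*(du/dy) for that inner function.
Check: d/dy[e^{y^{2} - \frac{4 y}{3} + \frac{2}{3}}] = 2 y e^{\frac{2}{3}} e^{- \frac{4 y}{3}} e^{y^{2}} - \frac{4 e^{\frac{2}{3}} e^{- \frac{4 y}{3}} e^{y^{2}}}{3}, which equals f(y).

An antiderivative is F(y) = e^{y^{2} - \frac{4 y}{3} + \frac{2}{3}}.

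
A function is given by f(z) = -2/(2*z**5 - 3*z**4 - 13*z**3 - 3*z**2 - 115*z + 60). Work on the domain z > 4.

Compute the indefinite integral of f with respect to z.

Factor the denominator ((z - 4)*(z + 3)*(2*z - 1)*(z**2 + 5)) and decompose: f = -(11*z + 9)/(1029*(z**2 + 5)) + 32/(1029*(2*z - 1)) - 1/(343*(z + 3)) - 2/(1029*(z - 4)); each piece integrates to a log, atan, or power term.
Check: d/dz[-2*log(z - 4)/1029 + 16*log(z - 1/2)/1029 - log(z + 3)/343 - 11*log(z**2 + 5)/2058 - 3*sqrt(5)*atan(sqrt(5)*z/5)/1715] = -2/(2*z**5 - 3*z**4 - 13*z**3 - 3*z**2 - 115*z + 60) = f(z).

F(z) = -2*log(z - 4)/1029 + 16*log(z - 1/2)/1029 - log(z + 3)/343 - 11*log(z**2 + 5)/2058 - 3*sqrt(5)*atan(sqrt(5)*z/5)/1715 + C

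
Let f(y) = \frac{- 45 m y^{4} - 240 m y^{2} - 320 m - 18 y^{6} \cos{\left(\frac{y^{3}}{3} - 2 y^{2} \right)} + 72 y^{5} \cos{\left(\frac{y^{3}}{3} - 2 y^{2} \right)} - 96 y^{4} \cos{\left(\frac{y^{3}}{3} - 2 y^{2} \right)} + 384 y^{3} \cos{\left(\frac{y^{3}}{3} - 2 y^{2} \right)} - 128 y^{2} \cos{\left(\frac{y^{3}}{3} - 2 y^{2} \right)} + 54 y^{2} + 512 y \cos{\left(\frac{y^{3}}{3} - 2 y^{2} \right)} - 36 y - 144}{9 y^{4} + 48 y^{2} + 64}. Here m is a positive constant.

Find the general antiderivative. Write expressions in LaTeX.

F(y) = \frac{- 15 m y^{3} - 40 m y - 6 y^{2} \sin{\left(\frac{y^{3}}{3} - 2 y^{2} \right)} - 18 y - 16 \sin{\left(\frac{y^{3}}{3} - 2 y^{2} \right)} + 6}{3 y^{2} + 8} + C

A candidate is checked by its d/dy: the result must match f(y).
Check: d/dy[\frac{- 15 m y^{3} - 40 m y - 6 y^{2} \sin{\left(\frac{y^{3}}{3} - 2 y^{2} \right)} - 18 y - 16 \sin{\left(\frac{y^{3}}{3} - 2 y^{2} \right)} + 6}{3 y^{2} + 8}] = \frac{- 45 m y^{4} - 240 m y^{2} - 320 m - 18 y^{6} \cos{\left(\frac{y^{3}}{3} - 2 y^{2} \right)} + 72 y^{5} \cos{\left(\frac{y^{3}}{3} - 2 y^{2} \right)} - 96 y^{4} \cos{\left(\frac{y^{3}}{3} - 2 y^{2} \right)} + 384 y^{3} \cos{\left(\frac{y^{3}}{3} - 2 y^{2} \right)} - 128 y^{2} \cos{\left(\frac{y^{3}}{3} - 2 y^{2} \right)} + 54 y^{2} + 512 y \cos{\left(\frac{y^{3}}{3} - 2 y^{2} \right)} - 36 y - 144}{9 y^{4} + 48 y^{2} + 64} = f(y).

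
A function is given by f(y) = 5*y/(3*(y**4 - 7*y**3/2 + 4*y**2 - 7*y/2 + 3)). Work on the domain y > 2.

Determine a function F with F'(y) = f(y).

Factor the denominator (3*(y - 2)*(2*y - 3)*(y**2 + 1)) and decompose: f = 2*(4*y - 7)/(39*(y**2 + 1)) - 40/(13*(2*y - 3)) + 4/(3*(y - 2)); each piece integrates to a log, atan, or power term.
Check: d/dy[4*log(y - 2)/3 - 20*log(y - 3/2)/13 + 4*log(y**2 + 1)/39 - 14*atan(y)/39] = 10*y/(6*y**4 - 21*y**3 + 24*y**2 - 21*y + 18), which equals f(y).

An antiderivative is F(y) = 4*log(y - 2)/3 - 20*log(y - 3/2)/13 + 4*log(y**2 + 1)/39 - 14*atan(y)/39.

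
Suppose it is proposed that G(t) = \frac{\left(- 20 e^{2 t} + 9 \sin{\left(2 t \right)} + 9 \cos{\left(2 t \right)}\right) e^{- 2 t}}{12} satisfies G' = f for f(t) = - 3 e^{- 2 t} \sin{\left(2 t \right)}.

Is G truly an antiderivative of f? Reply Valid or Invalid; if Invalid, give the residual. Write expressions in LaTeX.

Valid: G'(t) = f(t).

d/dt[G] = - 3 e^{- 2 t} \sin{\left(2 t \right)}
This equals f(t) exactly, so the claim holds.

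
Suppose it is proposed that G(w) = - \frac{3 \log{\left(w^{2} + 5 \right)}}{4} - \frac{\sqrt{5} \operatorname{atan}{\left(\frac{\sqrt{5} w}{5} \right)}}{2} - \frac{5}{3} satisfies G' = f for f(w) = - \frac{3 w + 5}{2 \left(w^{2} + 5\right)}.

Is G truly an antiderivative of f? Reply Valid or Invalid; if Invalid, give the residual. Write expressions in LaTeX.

d/dw[G] = \frac{- 3 w - 5}{2 w^{2} + 10}
This equals f(w) exactly, so the claim holds.

Valid. The derivative of G reproduces f.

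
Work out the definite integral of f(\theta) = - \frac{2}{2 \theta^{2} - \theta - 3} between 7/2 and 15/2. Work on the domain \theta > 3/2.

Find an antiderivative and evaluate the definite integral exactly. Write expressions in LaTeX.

Factor the denominator (\left(\theta + 1\right) \left(2 \theta - 3\right)) and decompose: f = - \frac{4}{5 \left(2 \theta - 3\right)} + \frac{2}{5 \left(\theta + 1\right)}; each piece integrates to a log, atan, or power term.
F(\theta) = \frac{2 \left(- \log{\left(\theta - \frac{3}{2} \right)} + \log{\left(\theta + 1 \right)}\right)}{5} is an antiderivative of f.
Check: d/d\theta[\frac{2 \left(- \log{\left(\theta - \frac{3}{2} \right)} + \log{\left(\theta + 1 \right)}\right)}{5}] = - \frac{2}{2 \theta^{2} - \theta - 3} = f(\theta).
F(15/2) = - \frac{2 \log{\left(6 \right)}}{5} + \frac{2 \log{\left(\frac{17}{2} \right)}}{5}; F(7/2) = - \frac{2 \log{\left(2 \right)}}{5} + \frac{2 \log{\left(\frac{9}{2} \right)}}{5}.
Integral = F(15/2) - F(7/2) = - \frac{2 \log{\left(6 \right)}}{5} - \frac{2 \log{\left(\frac{9}{2} \right)}}{5} + \frac{2 \log{\left(2 \right)}}{5} + \frac{2 \log{\left(\frac{17}{2} \right)}}{5}.

Antiderivative: F(\theta) = \frac{2 \left(- \log{\left(\theta - \frac{3}{2} \right)} + \log{\left(\theta + 1 \right)}\right)}{5}; value = - \frac{2 \log{\left(6 \right)}}{5} - \frac{2 \log{\left(\frac{9}{2} \right)}}{5} + \frac{2 \log{\left(2 \right)}}{5} + \frac{2 \log{\left(\frac{17}{2} \right)}}{5}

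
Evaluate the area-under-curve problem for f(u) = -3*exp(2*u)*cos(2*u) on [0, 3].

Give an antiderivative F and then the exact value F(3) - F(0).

A first test for any F(u): its u-derivative must equal f(u) identically.
F(u) = -3*exp(2*u)*sin(2*u)/4 - 3*exp(2*u)*cos(2*u)/4 is an antiderivative of f.
Check: d/du[-3*exp(2*u)*sin(2*u)/4 - 3*exp(2*u)*cos(2*u)/4] = -3*exp(2*u)*cos(2*u) = f(u).
F(3) = -3*exp(6)*cos(6)/4 - 3*exp(6)*sin(6)/4; F(0) = -3/4.
Integral = F(3) - F(0) = -3*exp(6)*cos(6)/4 + 3/4 - 3*exp(6)*sin(6)/4.

Antiderivative: F(u) = -3*exp(2*u)*sin(2*u)/4 - 3*exp(2*u)*cos(2*u)/4; value = -3*exp(6)*cos(6)/4 + 3/4 - 3*exp(6)*sin(6)/4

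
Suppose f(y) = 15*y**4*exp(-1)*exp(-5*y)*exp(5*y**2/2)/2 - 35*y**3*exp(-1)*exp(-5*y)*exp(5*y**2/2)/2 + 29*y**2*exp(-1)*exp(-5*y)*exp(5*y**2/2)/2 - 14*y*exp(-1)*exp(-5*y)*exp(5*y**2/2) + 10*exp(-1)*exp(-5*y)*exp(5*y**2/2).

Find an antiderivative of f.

Recognize the product-rule pattern: f = u'v + uv' with u = 3*y**3/2 - 2*y**2 - 2, v = exp(5*y**2/2 - 5*y - 1), so integration by parts undoes it.
Check: d/dy[(3*y**3 - 4*y**2 - 4)*exp(-1)*exp(-5*y)*exp(5*y**2/2)/2] = (15*y**4*exp(5*y**2/2) - 35*y**3*exp(5*y**2/2) + 29*y**2*exp(5*y**2/2) - 28*y*exp(5*y**2/2) + 20*exp(5*y**2/2))*exp(-1)*exp(-5*y)/2, which equals f(y).

An antiderivative is F(y) = (3*y**3 - 4*y**2 - 4)*exp(-1)*exp(-5*y)*exp(5*y**2/2)/2.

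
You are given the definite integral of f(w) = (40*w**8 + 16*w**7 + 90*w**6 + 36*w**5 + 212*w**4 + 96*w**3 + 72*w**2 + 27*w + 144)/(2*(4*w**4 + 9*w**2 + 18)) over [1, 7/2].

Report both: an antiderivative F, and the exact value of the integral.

Antiderivative: F(w) = (4*w**5 + 2*w**4 + 16*w + 3*log(2*w**4/3 + 3*w**2/2 + 3) - 8)/4; value = -3*log(31/6)/4 + 3*log(1457/12)/4 + 2435/4

Whatever form F(w) takes, F'(w) = f(w) is non-negotiable.
F(w) = (4*w**5 + 2*w**4 + 16*w + 3*log(2*w**4/3 + 3*w**2/2 + 3) - 8)/4 is an antiderivative of f.
Check: d/dw[(4*w**5 + 2*w**4 + 16*w + 3*log(2*w**4/3 + 3*w**2/2 + 3) - 8)/4] = (40*w**8 + 16*w**7 + 90*w**6 + 36*w**5 + 212*w**4 + 96*w**3 + 72*w**2 + 27*w + 144)/(8*w**4 + 18*w**2 + 36), which equals f(w).
F(7/2) = 3*log(1457/12)/4 + 2449/4; F(1) = 3*log(31/6)/4 + 7/2.
Integral = F(7/2) - F(1) = -3*log(31/6)/4 + 3*log(1457/12)/4 + 2435/4.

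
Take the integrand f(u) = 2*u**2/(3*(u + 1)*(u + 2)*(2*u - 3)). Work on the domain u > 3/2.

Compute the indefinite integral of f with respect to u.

The denominator factors as 3*(u + 1)*(u + 2)*(2*u - 3); partial fractions split f into directly integrable pieces: 6/(35*(2*u - 3)) + 8/(21*(u + 2)) - 2/(15*(u + 1)).
Check: d/du[(9*log(u - 3/2) - 14*log(u + 1) + 40*log(u + 2))/105] = 2*u**2/(6*u**3 + 9*u**2 - 15*u - 18), which equals f(u).

F(u) = (9*log(u - 3/2) - 14*log(u + 1) + 40*log(u + 2))/105 + C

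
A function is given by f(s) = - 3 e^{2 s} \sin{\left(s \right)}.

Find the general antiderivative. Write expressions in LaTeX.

Whatever form F(s) takes, F'(s) = f(s) is non-negotiable.
Check: d/ds[- \frac{6 e^{2 s} \sin{\left(s \right)}}{5} + \frac{3 e^{2 s} \cos{\left(s \right)}}{5}] = - 3 e^{2 s} \sin{\left(s \right)} = f(s).

F(s) = - \frac{6 e^{2 s} \sin{\left(s \right)}}{5} + \frac{3 e^{2 s} \cos{\left(s \right)}}{5} + C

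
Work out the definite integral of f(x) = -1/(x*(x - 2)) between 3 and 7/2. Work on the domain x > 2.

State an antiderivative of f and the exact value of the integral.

Factor the denominator (x*(x - 2)) and decompose: f = -1/(2*(x - 2)) + 1/(2*x); each piece integrates to a log, atan, or power term.
F(x) = log(x)/2 - log(x - 2)/2 is an antiderivative of f.
Check: d/dx[log(x)/2 - log(x - 2)/2] = -1/(x**2 - 2*x), which equals f(x).
F(7/2) = -log(3/2)/2 + log(7/2)/2; F(3) = log(3)/2.
Integral = F(7/2) - F(3) = -log(3)/2 - log(3/2)/2 + log(7/2)/2.

Antiderivative: F(x) = log(x)/2 - log(x - 2)/2; value = -log(3)/2 - log(3/2)/2 + log(7/2)/2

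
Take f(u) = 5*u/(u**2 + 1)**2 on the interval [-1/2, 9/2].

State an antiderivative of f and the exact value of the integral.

The substitution w = 2*u**2 + 2 works: f is exactly (dF/dw)*(dw/du) for that inner function.
F(u) = -5/(2*(u**2 + 1)) is an antiderivative of f.
Check: d/du[-5/(2*(u**2 + 1))] = 5*u/(u**4 + 2*u**2 + 1), which equals f(u).
F(9/2) = -2/17; F(-1/2) = -2.
Integral = F(9/2) - F(-1/2) = 32/17.

Antiderivative: F(u) = -5/(2*(u**2 + 1)); value = 32/17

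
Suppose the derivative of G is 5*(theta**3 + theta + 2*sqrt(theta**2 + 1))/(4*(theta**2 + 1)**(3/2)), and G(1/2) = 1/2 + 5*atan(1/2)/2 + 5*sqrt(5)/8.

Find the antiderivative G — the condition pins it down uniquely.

G(theta) = 5*sqrt(theta**2 + 1)/4 + 5*atan(theta)/2 + 1/2

The proposed G(theta) is checked by its d/dtheta: the result must match the given G'(theta).
A general antiderivative is 5*sqrt(theta**2 + 1)/4 + 5*atan(theta)/2 + C.
The condition gives C = 1/2 + 5*atan(1/2)/2 + 5*sqrt(5)/8 - (5*atan(1/2)/2 + 5*sqrt(5)/8) = 1/2.
So G(theta) = 5*sqrt(theta**2 + 1)/4 + 5*atan(theta)/2 + 1/2.
Check: d/dtheta[5*sqrt(theta**2 + 1)/4 + 5*atan(theta)/2 + 1/2] = (5*theta**3 + 5*theta + 10*sqrt(theta**2 + 1))/(4*theta**2*sqrt(theta**2 + 1) + 4*sqrt(theta**2 + 1)), which equals G'(theta).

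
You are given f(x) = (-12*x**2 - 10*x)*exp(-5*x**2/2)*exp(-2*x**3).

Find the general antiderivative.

f matches the chain-rule pattern g'(h)*h' with inner function h(x) = -2*x**3 - 5*x**2/2; substituting u = h(x) collapses the integral.
Check: d/dx[2*exp(-2*x**3 - 5*x**2/2)] = (-12*x**2 - 10*x)*exp(-5*x**2/2)*exp(-2*x**3) = f(x).

F(x) = 2*exp(-2*x**3 - 5*x**2/2) + C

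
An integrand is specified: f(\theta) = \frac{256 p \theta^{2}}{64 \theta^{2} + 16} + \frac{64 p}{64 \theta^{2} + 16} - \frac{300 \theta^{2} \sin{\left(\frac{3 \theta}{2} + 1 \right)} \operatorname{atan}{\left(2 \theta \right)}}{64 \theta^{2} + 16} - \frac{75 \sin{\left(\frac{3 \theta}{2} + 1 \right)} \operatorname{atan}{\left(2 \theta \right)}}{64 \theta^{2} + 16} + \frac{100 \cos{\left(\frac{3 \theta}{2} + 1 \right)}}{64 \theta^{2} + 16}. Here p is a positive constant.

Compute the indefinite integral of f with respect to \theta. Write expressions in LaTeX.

F(\theta) = \frac{32 p \theta + 25 \cos{\left(\frac{3 \theta}{2} + 1 \right)} \operatorname{atan}{\left(2 \theta \right)}}{8} + C

The integrand splits into summands that can be handled one at a time.
Check: d/d\theta[\frac{32 p \theta + 25 \cos{\left(\frac{3 \theta}{2} + 1 \right)} \operatorname{atan}{\left(2 \theta \right)}}{8}] = \frac{256 p \theta^{2} + 64 p - 300 \theta^{2} \sin{\left(\frac{3 \theta}{2} + 1 \right)} \operatorname{atan}{\left(2 \theta \right)} - 75 \sin{\left(\frac{3 \theta}{2} + 1 \right)} \operatorname{atan}{\left(2 \theta \right)} + 100 \cos{\left(\frac{3 \theta}{2} + 1 \right)}}{64 \theta^{2} + 16}, which equals f(\theta).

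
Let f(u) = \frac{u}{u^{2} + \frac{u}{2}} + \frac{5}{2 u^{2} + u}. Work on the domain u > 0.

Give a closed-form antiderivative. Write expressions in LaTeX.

An antiderivative is F(u) = 5 \log{\left(u \right)} - 4 \log{\left(u + \frac{1}{2} \right)}.

The denominator factors as u \left(2 u + 1\right); partial fractions split f into directly integrable pieces: - \frac{8}{2 u + 1} + \frac{5}{u}.
Check: d/du[5 \log{\left(u \right)} - 4 \log{\left(u + \frac{1}{2} \right)}] = \frac{2 u + 5}{2 u^{2} + u}, which equals f(u).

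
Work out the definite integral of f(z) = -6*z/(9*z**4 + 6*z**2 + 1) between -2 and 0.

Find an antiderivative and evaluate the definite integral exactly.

Antiderivative: F(z) = 1/(3*z**2 + 1); value = 12/13

The substitution u = 3*z**2 + 1 works: f is exactly (dF/du)*(du/dz) for that inner function.
F(z) = 1/(3*z**2 + 1) is an antiderivative of f.
Check: d/dz[1/(3*z**2 + 1)] = -6*z/(9*z**4 + 6*z**2 + 1) = f(z).
F(0) = 1; F(-2) = 1/13.
Integral = F(0) - F(-2) = 12/13.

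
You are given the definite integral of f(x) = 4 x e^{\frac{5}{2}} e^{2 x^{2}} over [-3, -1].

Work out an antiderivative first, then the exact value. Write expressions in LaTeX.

Antiderivative: F(x) = e^{2 x^{2} + \frac{5}{2}}; value = - e^{\frac{41}{2}} + e^{\frac{9}{2}}

The substitution u = 2 x^{2} + \frac{5}{2} works: f is exactly (dF/du)*(du/dx) for that inner function.
F(x) = e^{2 x^{2} + \frac{5}{2}} is an antiderivative of f.
Check: d/dx[e^{2 x^{2} + \frac{5}{2}}] = 4 x e^{\frac{5}{2}} e^{2 x^{2}} = f(x).
F(-1) = e^{\frac{9}{2}}; F(-3) = e^{\frac{41}{2}}.
Integral = F(-1) - F(-3) = - e^{\frac{41}{2}} + e^{\frac{9}{2}}.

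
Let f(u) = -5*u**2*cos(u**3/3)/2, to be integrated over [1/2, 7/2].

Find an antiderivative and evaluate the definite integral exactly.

The substitution w = u**3/3 works: f is exactly (dF/dw)*(dw/du) for that inner function.
F(u) = -5*sin(u**3/3)/2 is an antiderivative of f.
Check: d/du[-5*sin(u**3/3)/2] = -5*u**2*cos(u**3/3)/2 = f(u).
F(7/2) = -5*sin(343/24)/2; F(1/2) = -5*sin(1/24)/2.
Integral = F(7/2) - F(1/2) = -5*sin(343/24)/2 + 5*sin(1/24)/2.

Antiderivative: F(u) = -5*sin(u**3/3)/2; value = -5*sin(343/24)/2 + 5*sin(1/24)/2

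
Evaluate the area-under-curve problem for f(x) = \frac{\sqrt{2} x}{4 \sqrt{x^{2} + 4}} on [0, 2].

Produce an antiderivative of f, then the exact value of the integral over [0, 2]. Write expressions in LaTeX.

The substitution u = \frac{x^{2}}{2} + 2 works: f is exactly (dF/du)*(du/dx) for that inner function.
F(x) = \frac{\sqrt{2} \sqrt{x^{2} + 4}}{4} is an antiderivative of f.
Check: d/dx[\frac{\sqrt{2} \sqrt{x^{2} + 4}}{4}] = \frac{\sqrt{2} x}{4 \sqrt{x^{2} + 4}} = f(x).
F(2) = 1; F(0) = \frac{\sqrt{2}}{2}.
Integral = F(2) - F(0) = 1 - \frac{\sqrt{2}}{2}.

Antiderivative: F(x) = \frac{\sqrt{2} \sqrt{x^{2} + 4}}{4}; value = 1 - \frac{\sqrt{2}}{2}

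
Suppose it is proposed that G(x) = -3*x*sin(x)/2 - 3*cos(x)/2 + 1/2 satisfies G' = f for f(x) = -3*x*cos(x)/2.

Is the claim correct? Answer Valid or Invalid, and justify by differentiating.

d/dx[G] = -3*x*cos(x)/2
This equals f(x) exactly, so the claim holds.

Valid: G'(x) = f(x).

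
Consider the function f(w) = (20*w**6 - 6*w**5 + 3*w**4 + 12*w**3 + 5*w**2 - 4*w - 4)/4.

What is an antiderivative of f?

Whatever form F(w) takes, F'(w) = f(w) is non-negotiable.
Check: d/dw[w*(300*w**6 - 105*w**5 + 63*w**4 + 315*w**3 + 175*w**2 - 210*w - 420)/420] = 5*w**6 - 3*w**5/2 + 3*w**4/4 + 3*w**3 + 5*w**2/4 - w - 1, which equals f(w).

An antiderivative is F(w) = w*(300*w**6 - 105*w**5 + 63*w**4 + 315*w**3 + 175*w**2 - 210*w - 420)/420.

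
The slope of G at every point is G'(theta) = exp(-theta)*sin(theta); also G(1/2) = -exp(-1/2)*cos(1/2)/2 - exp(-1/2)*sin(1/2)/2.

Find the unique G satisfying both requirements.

Check a candidate G(theta) by differentiating: d/dtheta[G] must match the given G'(theta).
A general antiderivative is -exp(-theta)*sin(theta)/2 - exp(-theta)*cos(theta)/2 + C.
The condition gives C = -exp(-1/2)*cos(1/2)/2 - exp(-1/2)*sin(1/2)/2 - (-exp(-1/2)*cos(1/2)/2 - exp(-1/2)*sin(1/2)/2) = 0.
So G(theta) = (-sin(theta) - cos(theta))*exp(-theta)/2.
Check: d/dtheta[(-sin(theta) - cos(theta))*exp(-theta)/2] = exp(-theta)*sin(theta) = G'(theta).

G(theta) = (-sin(theta) - cos(theta))*exp(-theta)/2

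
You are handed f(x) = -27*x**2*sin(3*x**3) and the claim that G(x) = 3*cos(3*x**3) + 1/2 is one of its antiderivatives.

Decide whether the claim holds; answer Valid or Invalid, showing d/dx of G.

Valid: G'(x) = f(x).

d/dx[G] = -27*x**2*sin(3*x**3)
This equals f(x) exactly, so the claim holds.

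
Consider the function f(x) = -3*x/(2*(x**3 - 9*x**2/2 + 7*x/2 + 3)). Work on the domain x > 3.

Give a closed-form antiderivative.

Factor the denominator ((x - 3)*(x - 2)*(2*x + 1)) and decompose: f = 6/(35*(2*x + 1)) + 6/(5*(x - 2)) - 9/(7*(x - 3)); each piece integrates to a log, atan, or power term.
Check: d/dx[3*(-15*log(x - 3) + 14*log(x - 2) + log(x + 1/2))/35] = -3*x/(2*x**3 - 9*x**2 + 7*x + 6), which equals f(x).

An antiderivative is F(x) = 3*(-15*log(x - 3) + 14*log(x - 2) + log(x + 1/2))/35.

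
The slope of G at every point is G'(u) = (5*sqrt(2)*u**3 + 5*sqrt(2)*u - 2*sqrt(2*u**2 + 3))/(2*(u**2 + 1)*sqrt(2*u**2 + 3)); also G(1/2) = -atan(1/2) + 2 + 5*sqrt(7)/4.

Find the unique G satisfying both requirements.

G(u) = 5*sqrt(2)*sqrt(2*u**2 + 3)/4 - atan(u) + 2

Any candidate G(u) must reproduce the stated G'(u) exactly.
A general antiderivative is 5*sqrt(4*u**2 + 6)/4 - atan(u) + C.
The condition gives C = -atan(1/2) + 2 + 5*sqrt(7)/4 - (-atan(1/2) + 5*sqrt(7)/4) = 2.
So G(u) = 5*sqrt(2)*sqrt(2*u**2 + 3)/4 - atan(u) + 2.
Check: d/du[5*sqrt(2)*sqrt(2*u**2 + 3)/4 - atan(u) + 2] = (5*sqrt(2)*u**3 + 5*sqrt(2)*u - 2*sqrt(2*u**2 + 3))/(2*u**2*sqrt(2*u**2 + 3) + 2*sqrt(2*u**2 + 3)), which equals G'(u).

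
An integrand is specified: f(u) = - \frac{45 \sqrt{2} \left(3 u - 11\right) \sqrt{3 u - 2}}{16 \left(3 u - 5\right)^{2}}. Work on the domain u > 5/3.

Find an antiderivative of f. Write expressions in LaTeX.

An antiderivative is F(u) = - \frac{15 \left(\frac{3 u}{2} - 1\right)^{\frac{3}{2}}}{2 \left(3 u - 5\right)}.

f has the shape v'r + vr' for v = - \frac{15 \left(\frac{3 u}{2} - 1\right)^{\frac{3}{2}}}{2} and r = \frac{1}{3 u - 5} — it is the derivative of the product v*r.
Check: d/du[- \frac{15 \left(\frac{3 u}{2} - 1\right)^{\frac{3}{2}}}{2 \left(3 u - 5\right)}] = \frac{- 135 u \sqrt{3 u - 2} + 495 \sqrt{3 u - 2}}{72 \sqrt{2} u^{2} - 240 \sqrt{2} u + 200 \sqrt{2}}, which equals f(u).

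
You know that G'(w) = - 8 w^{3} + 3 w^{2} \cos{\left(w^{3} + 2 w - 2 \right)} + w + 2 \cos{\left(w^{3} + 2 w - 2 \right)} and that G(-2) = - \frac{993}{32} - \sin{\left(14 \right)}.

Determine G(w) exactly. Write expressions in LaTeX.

G(w) = - 2 w^{4} + \frac{w^{2}}{2} + \sin{\left(w^{3} + 2 w - 2 \right)} - \frac{33}{32}

Integrate term by term and add the pieces.
A general antiderivative is - \frac{\left(\frac{1}{4} - 2 w^{2}\right)^{2}}{2} + \sin{\left(w^{3} + 2 w - 2 \right)} + C.
The condition gives C = - \frac{993}{32} - \sin{\left(14 \right)} - (- \frac{961}{32} - \sin{\left(14 \right)}) = -1.
So G(w) = - 2 w^{4} + \frac{w^{2}}{2} + \sin{\left(w^{3} + 2 w - 2 \right)} - \frac{33}{32}.
Check: d/dw[- 2 w^{4} + \frac{w^{2}}{2} + \sin{\left(w^{3} + 2 w - 2 \right)} - \frac{33}{32}] = - 8 w^{3} + 3 w^{2} \cos{\left(w^{3} + 2 w - 2 \right)} + w + 2 \cos{\left(w^{3} + 2 w - 2 \right)} = G'(w).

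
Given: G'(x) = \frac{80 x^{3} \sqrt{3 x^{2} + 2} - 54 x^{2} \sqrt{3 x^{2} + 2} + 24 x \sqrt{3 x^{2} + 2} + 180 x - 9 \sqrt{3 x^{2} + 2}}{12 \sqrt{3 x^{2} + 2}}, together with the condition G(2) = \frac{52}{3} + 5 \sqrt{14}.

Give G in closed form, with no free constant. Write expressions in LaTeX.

G(x) = \frac{20 x^{4} - 18 x^{3} + 12 x^{2} - 9 x + 60 \sqrt{3 x^{2} + 2} + 2}{12}

Differentiate the proposed G(x) back; it has to land on the given G'(x).
A general antiderivative is \frac{5 x^{4}}{3} - \frac{3 x^{3}}{2} + x^{2} - \frac{3 x}{4} + 5 \sqrt{3 x^{2} + 2} - \frac{1}{3} + C.
The condition gives C = \frac{52}{3} + 5 \sqrt{14} - (\frac{101}{6} + 5 \sqrt{14}) = \frac{1}{2}.
So G(x) = \frac{20 x^{4} - 18 x^{3} + 12 x^{2} - 9 x + 60 \sqrt{3 x^{2} + 2} + 2}{12}.
Check: d/dx[\frac{20 x^{4} - 18 x^{3} + 12 x^{2} - 9 x + 60 \sqrt{3 x^{2} + 2} + 2}{12}] = \frac{80 x^{3} \sqrt{3 x^{2} + 2} - 54 x^{2} \sqrt{3 x^{2} + 2} + 24 x \sqrt{3 x^{2} + 2} + 180 x - 9 \sqrt{3 x^{2} + 2}}{12 \sqrt{3 x^{2} + 2}} = G'(x).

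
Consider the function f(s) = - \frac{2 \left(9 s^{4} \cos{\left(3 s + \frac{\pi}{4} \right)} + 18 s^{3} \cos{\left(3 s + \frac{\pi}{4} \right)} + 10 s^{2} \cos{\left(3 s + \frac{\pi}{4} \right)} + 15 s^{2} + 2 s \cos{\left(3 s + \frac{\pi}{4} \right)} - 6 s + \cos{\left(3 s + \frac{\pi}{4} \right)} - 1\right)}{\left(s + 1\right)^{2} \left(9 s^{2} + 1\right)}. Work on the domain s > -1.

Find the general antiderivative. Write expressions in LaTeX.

F(s) = - \frac{2 \sin{\left(3 s + \frac{\pi}{4} \right)}}{3} + 2 \operatorname{atan}{\left(3 s \right)} + \frac{4}{s + 1} + C

Check any antiderivative F(s) by computing F'(s) and comparing it with f(s).
Check: d/ds[- \frac{2 \sin{\left(3 s + \frac{\pi}{4} \right)}}{3} + 2 \operatorname{atan}{\left(3 s \right)} + \frac{4}{s + 1}] = \frac{- 18 s^{4} \cos{\left(3 s + \frac{\pi}{4} \right)} - 36 s^{3} \cos{\left(3 s + \frac{\pi}{4} \right)} - 20 s^{2} \cos{\left(3 s + \frac{\pi}{4} \right)} - 30 s^{2} - 4 s \cos{\left(3 s + \frac{\pi}{4} \right)} + 12 s - 2 \cos{\left(3 s + \frac{\pi}{4} \right)} + 2}{9 s^{4} + 18 s^{3} + 10 s^{2} + 2 s + 1}, which equals f(s).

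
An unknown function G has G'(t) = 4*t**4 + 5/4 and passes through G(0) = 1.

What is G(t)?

Check a candidate G(t) by differentiating: d/dt[G] must match the given G'(t).
A general antiderivative is 4*t**5/5 + 5*t/4 + C.
The condition gives C = 1 - (0) = 1.
So G(t) = (16*t**5 + 25*t + 20)/20.
Check: d/dt[(16*t**5 + 25*t + 20)/20] = 4*t**4 + 5/4 = G'(t).

G(t) = (16*t**5 + 25*t + 20)/20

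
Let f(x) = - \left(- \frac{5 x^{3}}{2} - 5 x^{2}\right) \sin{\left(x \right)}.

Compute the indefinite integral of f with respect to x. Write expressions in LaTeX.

F(x) = \frac{5 \left(- x^{3} \cos{\left(x \right)} + 3 x^{2} \sin{\left(x \right)} - 2 x^{2} \cos{\left(x \right)} + 4 x \sin{\left(x \right)} + 6 x \cos{\left(x \right)} - 6 \sin{\left(x \right)} + 4 \cos{\left(x \right)}\right)}{2} + C

Whatever form F(x) takes, F'(x) = f(x) is non-negotiable.
Check: d/dx[\frac{5 \left(- x^{3} \cos{\left(x \right)} + 3 x^{2} \sin{\left(x \right)} - 2 x^{2} \cos{\left(x \right)} + 4 x \sin{\left(x \right)} + 6 x \cos{\left(x \right)} - 6 \sin{\left(x \right)} + 4 \cos{\left(x \right)}\right)}{2}] = \frac{5 x^{3} \sin{\left(x \right)}}{2} + 5 x^{2} \sin{\left(x \right)}, which equals f(x).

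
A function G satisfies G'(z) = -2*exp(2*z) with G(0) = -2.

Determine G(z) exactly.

G(z) = -exp(2*z) - 1

For G(z) to be correct, d/dz[G] must agree with the stated G'(z) identically.
A general antiderivative is -exp(2*z) + C.
The condition gives C = -2 - (-1) = -1.
So G(z) = -exp(2*z) - 1.
Check: d/dz[-exp(2*z) - 1] = -2*exp(2*z) = G'(z).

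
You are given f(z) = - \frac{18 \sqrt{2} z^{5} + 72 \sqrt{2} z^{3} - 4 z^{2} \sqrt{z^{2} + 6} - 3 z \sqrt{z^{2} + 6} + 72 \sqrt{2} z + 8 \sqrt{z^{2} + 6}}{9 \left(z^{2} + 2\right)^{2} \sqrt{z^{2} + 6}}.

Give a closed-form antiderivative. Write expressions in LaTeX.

Differentiate the proposed F(z) back; it has to land on f(z) exactly.
Check: d/dz[- \frac{2 z}{\frac{9 z^{2}}{2} + 9} - 4 \sqrt{\frac{z^{2}}{2} + 3} - \frac{1}{6 z^{2} + 12}] = \frac{- 18 \sqrt{2} z^{5} - 72 \sqrt{2} z^{3} + 4 z^{2} \sqrt{z^{2} + 6} + 3 z \sqrt{z^{2} + 6} - 72 \sqrt{2} z - 8 \sqrt{z^{2} + 6}}{9 z^{4} \sqrt{z^{2} + 6} + 36 z^{2} \sqrt{z^{2} + 6} + 36 \sqrt{z^{2} + 6}}, which equals f(z).

An antiderivative is F(z) = - \frac{2 z}{\frac{9 z^{2}}{2} + 9} - 4 \sqrt{\frac{z^{2}}{2} + 3} - \frac{1}{6 z^{2} + 12}.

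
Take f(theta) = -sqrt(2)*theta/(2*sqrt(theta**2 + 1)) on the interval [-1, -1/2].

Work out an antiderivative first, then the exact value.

f matches the chain-rule pattern g'(h)*h' with inner function h(theta) = 2*theta**2 + 2; substituting u = h(theta) collapses the integral.
F(theta) = -sqrt(2)*sqrt(theta**2 + 1)/2 is an antiderivative of f.
Check: d/dtheta[-sqrt(2)*sqrt(theta**2 + 1)/2] = -sqrt(2)*theta/(2*sqrt(theta**2 + 1)) = f(theta).
F(-1/2) = -sqrt(10)/4; F(-1) = -1.
Integral = F(-1/2) - F(-1) = 1 - sqrt(10)/4.

Antiderivative: F(theta) = -sqrt(2)*sqrt(theta**2 + 1)/2; value = 1 - sqrt(10)/4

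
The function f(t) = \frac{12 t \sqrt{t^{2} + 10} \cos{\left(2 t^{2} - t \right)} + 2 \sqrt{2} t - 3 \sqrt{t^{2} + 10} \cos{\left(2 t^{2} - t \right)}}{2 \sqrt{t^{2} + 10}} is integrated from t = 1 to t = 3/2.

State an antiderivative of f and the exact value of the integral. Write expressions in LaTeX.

Antiderivative: F(t) = \frac{2 \sqrt{2} \sqrt{t^{2} + 10} + 3 \sin{\left(2 t^{2} - t \right)}}{2}; value = - \sqrt{22} - \frac{3 \sin{\left(1 \right)}}{2} + \frac{3 \sin{\left(3 \right)}}{2} + \frac{7 \sqrt{2}}{2}

Recover f(t) by differentiating a candidate F(t); any mismatch rules it out.
F(t) = \frac{2 \sqrt{2} \sqrt{t^{2} + 10} + 3 \sin{\left(2 t^{2} - t \right)}}{2} is an antiderivative of f.
Check: d/dt[\frac{2 \sqrt{2} \sqrt{t^{2} + 10} + 3 \sin{\left(2 t^{2} - t \right)}}{2}] = \frac{12 t \sqrt{t^{2} + 10} \cos{\left(2 t^{2} - t \right)} + 2 \sqrt{2} t - 3 \sqrt{t^{2} + 10} \cos{\left(2 t^{2} - t \right)}}{2 \sqrt{t^{2} + 10}} = f(t).
F(3/2) = \frac{3 \sin{\left(3 \right)}}{2} + \frac{7 \sqrt{2}}{2}; F(1) = \frac{3 \sin{\left(1 \right)}}{2} + \sqrt{22}.
Integral = F(3/2) - F(1) = - \sqrt{22} - \frac{3 \sin{\left(1 \right)}}{2} + \frac{3 \sin{\left(3 \right)}}{2} + \frac{7 \sqrt{2}}{2}.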